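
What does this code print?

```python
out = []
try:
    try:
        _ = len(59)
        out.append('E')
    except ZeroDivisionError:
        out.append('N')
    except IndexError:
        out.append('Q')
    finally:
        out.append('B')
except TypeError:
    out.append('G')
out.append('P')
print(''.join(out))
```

Execution trace: 'B' (finally) → 'G' (outer except TypeError) → 'P' (after the try/except). Output: BGP

Answer: BGP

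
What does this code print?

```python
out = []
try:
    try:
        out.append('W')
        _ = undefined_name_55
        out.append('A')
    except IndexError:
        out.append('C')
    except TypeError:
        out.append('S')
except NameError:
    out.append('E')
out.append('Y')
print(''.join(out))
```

Execution trace: 'W' (try body) → 'E' (outer except NameError) → 'Y' (after the try/except). Output: WEY

Answer: WEY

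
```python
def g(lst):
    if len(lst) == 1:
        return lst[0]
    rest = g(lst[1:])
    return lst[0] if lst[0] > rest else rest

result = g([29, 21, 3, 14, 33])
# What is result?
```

Recursive max over [29, 21, 3, 14, 33] = 33

Answer: 33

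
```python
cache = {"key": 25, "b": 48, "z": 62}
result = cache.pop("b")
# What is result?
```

Trace:
`cache = {"key": 25, "b": 48, "z": 62}` → cache = {'key': 25, 'b': 48, 'z': 62}
`result = cache.pop("b")` → cache = {'key': 25, 'z': 62}; result = 48
So result = 48

Answer: 48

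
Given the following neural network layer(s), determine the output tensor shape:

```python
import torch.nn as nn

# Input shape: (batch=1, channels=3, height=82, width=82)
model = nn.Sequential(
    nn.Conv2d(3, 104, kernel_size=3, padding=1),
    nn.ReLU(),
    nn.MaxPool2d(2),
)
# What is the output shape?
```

Input: (1, 3, 82, 82) -> after Conv2d: (1, 104, 82, 82) -> after ReLU: (1, 104, 82, 82) -> Output: (1, 104, 41, 41)

Answer: (1, 104, 41, 41)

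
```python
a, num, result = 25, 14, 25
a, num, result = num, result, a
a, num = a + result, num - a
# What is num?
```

Trace:
`a, num, result = 25, 14, 25` → a = 25; num = 14; result = 25
`a, num, result = num, result, a` → a = 14; num = 25; result = 25
`a, num = a + result, num - a` → a = 39; num = 11
So num = 11

Answer: 11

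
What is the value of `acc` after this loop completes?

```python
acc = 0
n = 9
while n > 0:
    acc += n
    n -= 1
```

Sum 9 down to 1
`acc` takes the values: 0 → 9 → 17 → 24 → 30 → 35 → 39 → 42 → 44 → 45

Answer: 45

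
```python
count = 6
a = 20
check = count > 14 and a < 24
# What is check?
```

Trace:
`count = 6` → count = 6
`a = 20` → a = 20
`check = count > 14 and a < 24` → check = False
So check = False

Answer: False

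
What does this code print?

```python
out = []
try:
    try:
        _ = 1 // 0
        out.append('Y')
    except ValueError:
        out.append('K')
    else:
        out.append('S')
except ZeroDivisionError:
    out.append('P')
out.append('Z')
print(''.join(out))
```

Execution trace: 'P' (outer except ZeroDivisionError) → 'Z' (after the try/except). Output: PZ

Answer: PZ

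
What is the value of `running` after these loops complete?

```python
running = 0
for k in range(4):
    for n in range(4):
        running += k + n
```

Sum of all k+n for k,n in 4x4
`running` takes the values: 0 → 1 → 3 → 6 → 7 → 9 → 12 → 16 → 18 → 21 → 25 → 30 → 33 → 37 → 42 → 48

Answer: 48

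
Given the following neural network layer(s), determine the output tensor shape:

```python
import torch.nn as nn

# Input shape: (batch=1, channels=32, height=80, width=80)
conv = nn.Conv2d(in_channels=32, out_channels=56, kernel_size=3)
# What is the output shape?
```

Input: (1, 32, 80, 80) -> Output: (1, 56, 78, 78)

Answer: (1, 56, 78, 78)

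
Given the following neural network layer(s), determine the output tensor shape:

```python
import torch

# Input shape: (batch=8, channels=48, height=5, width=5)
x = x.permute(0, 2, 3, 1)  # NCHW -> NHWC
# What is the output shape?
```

Input: (8, 48, 5, 5) -> Output: (8, 5, 5, 48)

Answer: (8, 5, 5, 48)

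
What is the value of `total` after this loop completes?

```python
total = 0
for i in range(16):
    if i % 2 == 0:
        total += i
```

Sum of even numbers 0 to 15
`total` takes the values: 0 → 2 → 6 → 12 → 20 → 30 → 42 → 56

Answer: 56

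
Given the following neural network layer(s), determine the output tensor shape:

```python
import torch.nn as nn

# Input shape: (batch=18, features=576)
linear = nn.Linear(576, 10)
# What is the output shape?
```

Input: (18, 576) -> Output: (18, 10)

Answer: (18, 10)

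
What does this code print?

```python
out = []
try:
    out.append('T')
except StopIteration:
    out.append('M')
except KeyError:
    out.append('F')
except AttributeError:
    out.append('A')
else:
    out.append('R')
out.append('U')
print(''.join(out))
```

Execution trace: 'T' (try body, no exception) → 'R' (else) → 'U' (after the try/except). Output: TRU

Answer: TRU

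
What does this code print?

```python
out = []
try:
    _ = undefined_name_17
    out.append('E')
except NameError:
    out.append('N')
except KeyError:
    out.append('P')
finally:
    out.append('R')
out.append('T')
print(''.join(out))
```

Execution trace: 'N' (except NameError) → 'R' (finally) → 'T' (after the try/except). Output: NRT

Answer: NRT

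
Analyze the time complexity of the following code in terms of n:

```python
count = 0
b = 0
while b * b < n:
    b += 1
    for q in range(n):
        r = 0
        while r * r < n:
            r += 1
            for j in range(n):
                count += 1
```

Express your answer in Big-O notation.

Each loop level contributes: √n × n × √n × n. Multiplying the contributions gives O(n^3).

Answer: O(n^3)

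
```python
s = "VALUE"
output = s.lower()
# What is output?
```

Trace:
`s = "VALUE"` → s = 'VALUE'
`output = s.lower()` → output = 'value'
So output = 'value'

Answer: 'value'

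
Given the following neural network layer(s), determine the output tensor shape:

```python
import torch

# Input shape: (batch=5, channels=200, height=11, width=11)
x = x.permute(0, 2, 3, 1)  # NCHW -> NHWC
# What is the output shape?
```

Input: (5, 200, 11, 11) -> Output: (5, 11, 11, 200)

Answer: (5, 11, 11, 200)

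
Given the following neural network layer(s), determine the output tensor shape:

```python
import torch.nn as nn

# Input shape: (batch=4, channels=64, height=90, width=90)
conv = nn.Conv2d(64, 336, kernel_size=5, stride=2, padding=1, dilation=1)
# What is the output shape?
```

Input: (4, 64, 90, 90) -> Output: (4, 336, 44, 44)

Answer: (4, 336, 44, 44)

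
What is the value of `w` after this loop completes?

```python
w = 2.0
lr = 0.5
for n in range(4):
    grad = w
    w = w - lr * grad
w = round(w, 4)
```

Gradient descent: w = 2.0 * (1 - 0.5)^4
`w` takes the values: 2.0 → 1.0 → 0.5 → 0.25 → 0.125

Answer: 0.125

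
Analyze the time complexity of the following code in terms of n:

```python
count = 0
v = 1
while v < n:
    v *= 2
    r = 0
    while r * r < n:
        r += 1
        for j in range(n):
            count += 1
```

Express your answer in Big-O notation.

Each loop level contributes: log n × √n × n. Multiplying the contributions gives O(n√n log n).

Answer: O(n√n log n)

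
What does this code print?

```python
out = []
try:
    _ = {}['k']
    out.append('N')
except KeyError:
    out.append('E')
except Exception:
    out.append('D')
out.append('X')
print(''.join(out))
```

Execution trace: 'E' (except KeyError) → 'X' (after the try/except). Output: EX

Answer: EX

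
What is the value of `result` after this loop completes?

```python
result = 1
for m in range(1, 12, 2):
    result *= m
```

Product of 1, 3, 5, ... up to 11
`result` takes the values: 1 → 3 → 15 → 105 → 945 → 10395

Answer: 10395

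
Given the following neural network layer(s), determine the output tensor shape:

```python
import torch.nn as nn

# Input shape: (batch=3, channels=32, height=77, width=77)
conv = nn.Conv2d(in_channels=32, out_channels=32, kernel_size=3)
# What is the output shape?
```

Input: (3, 32, 77, 77) -> Output: (3, 32, 75, 75)

Answer: (3, 32, 75, 75)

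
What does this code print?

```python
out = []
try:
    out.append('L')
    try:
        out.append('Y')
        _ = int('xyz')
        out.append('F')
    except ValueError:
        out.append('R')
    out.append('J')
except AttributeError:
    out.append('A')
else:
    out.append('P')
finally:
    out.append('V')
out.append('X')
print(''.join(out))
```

Execution trace: 'L' (try body) → 'Y' (inner try body) → 'R' (inner except ValueError) → 'J' (try body, no exception) → 'P' (else) → 'V' (finally) → 'X' (after the try/except). Output: LYRJPVX

Answer: LYRJPVX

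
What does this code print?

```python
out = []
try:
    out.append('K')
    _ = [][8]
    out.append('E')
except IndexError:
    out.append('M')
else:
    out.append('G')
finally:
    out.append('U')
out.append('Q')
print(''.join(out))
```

Execution trace: 'K' (try body) → 'M' (except IndexError) → 'U' (finally) → 'Q' (after the try/except). Output: KMUQ

Answer: KMUQ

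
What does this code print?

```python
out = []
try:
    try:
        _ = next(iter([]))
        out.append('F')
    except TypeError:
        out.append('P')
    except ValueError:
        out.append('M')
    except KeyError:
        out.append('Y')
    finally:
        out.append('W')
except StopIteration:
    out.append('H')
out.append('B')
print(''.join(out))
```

Execution trace: 'W' (finally) → 'H' (outer except StopIteration) → 'B' (after the try/except). Output: WHB

Answer: WHB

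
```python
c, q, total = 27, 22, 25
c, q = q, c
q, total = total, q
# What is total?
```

Trace:
`c, q, total = 27, 22, 25` → c = 27; q = 22; total = 25
`c, q = q, c` → c = 22; q = 27
`q, total = total, q` → q = 25; total = 27
So total = 27

Answer: 27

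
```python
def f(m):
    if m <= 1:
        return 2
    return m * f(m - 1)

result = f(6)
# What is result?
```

f(6) = 6 * 5 * 4 * 3 * 2 * 2 = 1440

Answer: 1440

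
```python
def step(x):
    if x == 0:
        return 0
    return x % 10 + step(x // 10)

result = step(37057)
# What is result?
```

Sum of digits of 37057: 7 + 5 + 0 + 7 + 3 = 22

Answer: 22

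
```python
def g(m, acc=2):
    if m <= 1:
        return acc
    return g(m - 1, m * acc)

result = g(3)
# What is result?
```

Accumulator trace (n, acc): (3, 2) -> (2, 6) -> (1, 12) -> return 12

Answer: 12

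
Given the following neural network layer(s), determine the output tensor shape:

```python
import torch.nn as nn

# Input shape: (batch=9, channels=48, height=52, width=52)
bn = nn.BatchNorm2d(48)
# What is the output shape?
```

Input: (9, 48, 52, 52) -> Output: (9, 48, 52, 52)

Answer: (9, 48, 52, 52)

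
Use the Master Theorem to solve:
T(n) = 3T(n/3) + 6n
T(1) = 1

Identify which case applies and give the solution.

a=3, b=3, f(n)=6n. log_3(3) = 1. Since c=1 = 1, Case 2 applies: T(n) = Θ(n^log_b(a) · log n) = O(n log n).

Answer: O(n log n) - Case 2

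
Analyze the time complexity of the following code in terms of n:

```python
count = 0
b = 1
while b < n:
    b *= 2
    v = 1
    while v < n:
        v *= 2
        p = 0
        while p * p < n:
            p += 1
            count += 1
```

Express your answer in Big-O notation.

Each loop level contributes: log n × log n × √n. Multiplying the contributions gives O(√n log² n).

Answer: O(√n log² n)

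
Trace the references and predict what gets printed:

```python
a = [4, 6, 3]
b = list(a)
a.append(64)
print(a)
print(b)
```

Key concept: list() constructor creates copy.
Step by step:
`a = [4, 6, 3]` → a = [4, 6, 3]
`b = list(a)` → b = [4, 6, 3]
`a.append(64)` → a = [4, 6, 3, 64]
`print(a)` → prints [4, 6, 3, 64]
`print(b)` → prints [4, 6, 3]

Answer:
[4, 6, 3, 64]
[4, 6, 3]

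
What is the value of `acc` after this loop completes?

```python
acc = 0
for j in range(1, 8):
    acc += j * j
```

Sum of squares 1² to 7² = 140
`acc` takes the values: 0 → 1 → 5 → 14 → 30 → 55 → 91 → 140

Answer: 140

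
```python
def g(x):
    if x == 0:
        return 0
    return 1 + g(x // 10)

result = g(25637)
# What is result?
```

Count of digits of 25637: 5

Answer: 5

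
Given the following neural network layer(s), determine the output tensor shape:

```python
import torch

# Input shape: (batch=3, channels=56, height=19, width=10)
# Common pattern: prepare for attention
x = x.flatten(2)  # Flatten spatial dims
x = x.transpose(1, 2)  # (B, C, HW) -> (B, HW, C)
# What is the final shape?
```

Input: (3, 56, 19, 10) -> after flatten(2): (3, 56, 190) -> Output: (3, 190, 56)

Answer: (3, 190, 56)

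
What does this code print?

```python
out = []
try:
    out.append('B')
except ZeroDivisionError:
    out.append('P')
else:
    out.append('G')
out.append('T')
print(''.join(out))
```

Execution trace: 'B' (try body, no exception) → 'G' (else) → 'T' (after the try/except). Output: BGT

Answer: BGT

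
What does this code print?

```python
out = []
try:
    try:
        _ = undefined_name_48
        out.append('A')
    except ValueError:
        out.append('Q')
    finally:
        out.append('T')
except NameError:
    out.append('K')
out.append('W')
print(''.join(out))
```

Execution trace: 'T' (finally) → 'K' (outer except NameError) → 'W' (after the try/except). Output: TKW

Answer: TKW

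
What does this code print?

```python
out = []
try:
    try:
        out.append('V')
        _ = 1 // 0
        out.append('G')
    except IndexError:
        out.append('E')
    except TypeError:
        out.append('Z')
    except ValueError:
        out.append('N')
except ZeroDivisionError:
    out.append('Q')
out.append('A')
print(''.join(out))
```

Execution trace: 'V' (try body) → 'Q' (outer except ZeroDivisionError) → 'A' (after the try/except). Output: VQA

Answer: VQA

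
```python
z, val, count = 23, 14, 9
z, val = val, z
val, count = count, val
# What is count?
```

Trace:
`z, val, count = 23, 14, 9` → z = 23; val = 14; count = 9
`z, val = val, z` → z = 14; val = 23
`val, count = count, val` → val = 9; count = 23
So count = 23

Answer: 23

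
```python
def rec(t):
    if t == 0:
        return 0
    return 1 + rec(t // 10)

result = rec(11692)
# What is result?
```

Count of digits of 11692: 5

Answer: 5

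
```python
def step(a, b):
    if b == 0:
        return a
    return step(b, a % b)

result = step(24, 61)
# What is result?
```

step(24, 61) -> step(61, 24) -> step(24, 13) -> step(13, 11) -> step(11, 2) -> step(2, 1) -> step(1, 0) -> 1

Answer: 1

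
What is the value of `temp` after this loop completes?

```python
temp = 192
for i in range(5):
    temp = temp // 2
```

Halve 5 times: 192 // 2^5 = 6
`temp` takes the values: 192 → 96 → 48 → 24 → 12 → 6

Answer: 6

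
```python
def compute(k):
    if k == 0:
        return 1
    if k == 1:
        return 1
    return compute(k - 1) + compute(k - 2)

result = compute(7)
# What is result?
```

Build up from base cases: compute(0)=1, compute(1)=1, compute(2)=2, compute(3)=3, compute(4)=5, compute(5)=8, compute(6)=13, ..., compute(7)=21

Answer: 21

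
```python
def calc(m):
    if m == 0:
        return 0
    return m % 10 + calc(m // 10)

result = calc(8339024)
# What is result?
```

Sum of digits of 8339024: 4 + 2 + 0 + 9 + 3 + 3 + 8 = 29

Answer: 29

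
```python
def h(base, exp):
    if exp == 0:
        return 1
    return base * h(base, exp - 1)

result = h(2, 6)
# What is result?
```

h(2, 6) = 2 * 2 * 2 * 2 * 2 * 2 = 64

Answer: 64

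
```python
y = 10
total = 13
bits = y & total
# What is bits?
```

Trace:
`y = 10` → y = 10
`total = 13` → total = 13
`bits = y & total` → bits = 8
So bits = 8

Answer: 8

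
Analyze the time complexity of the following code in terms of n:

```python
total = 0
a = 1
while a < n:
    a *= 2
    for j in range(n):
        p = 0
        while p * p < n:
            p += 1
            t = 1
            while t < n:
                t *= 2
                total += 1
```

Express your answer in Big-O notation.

Each loop level contributes: log n × n × √n × log n. Multiplying the contributions gives O(n√n log² n).

Answer: O(n√n log² n)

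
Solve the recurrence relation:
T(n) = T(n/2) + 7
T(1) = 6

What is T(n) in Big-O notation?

Each step divides n by 2 and adds 7. After log_2(n) steps we reach T(1)=6. So T(n) = 7·log_2(n) + 6 = O(log n).

Answer: O(log n)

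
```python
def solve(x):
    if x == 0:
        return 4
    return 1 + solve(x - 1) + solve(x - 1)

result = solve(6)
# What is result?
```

solve(x) = 1 + 2·solve(x-1), solve(0)=4. Closed form: (4+1)·2^6 - 1 = 319.

Answer: 319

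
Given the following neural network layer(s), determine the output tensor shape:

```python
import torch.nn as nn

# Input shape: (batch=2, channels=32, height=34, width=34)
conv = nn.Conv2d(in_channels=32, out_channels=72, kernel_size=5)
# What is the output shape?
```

Input: (2, 32, 34, 34) -> Output: (2, 72, 30, 30)

Answer: (2, 72, 30, 30)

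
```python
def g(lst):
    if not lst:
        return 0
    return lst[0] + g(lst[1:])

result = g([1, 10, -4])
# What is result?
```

1 + 10 + (-4) + 0 = 7

Answer: 7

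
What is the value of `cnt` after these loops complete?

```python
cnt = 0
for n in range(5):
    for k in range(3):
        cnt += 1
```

5 * 3 = 15
`cnt` takes the values: 0 → 1 → 2 → 3 → 4 → 5 → 6 → 7 → 8 → 9 → 10 → 11 → 12 → 13 → 14 → 15

Answer: 15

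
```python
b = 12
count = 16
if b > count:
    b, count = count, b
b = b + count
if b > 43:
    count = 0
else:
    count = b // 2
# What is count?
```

Trace:
`b = 12` → b = 12
`count = 16` → count = 16
`if b > count: ...` → b > count is False → no variable changes
`b = b + count` → b = 28
`if b > 43: ...` → b > 43 is False, take else branch → count = 14
So count = 14

Answer: 14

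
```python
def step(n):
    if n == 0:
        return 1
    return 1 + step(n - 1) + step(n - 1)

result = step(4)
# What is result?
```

step(n) = 1 + 2·step(n-1), step(0)=1. Closed form: (1+1)·2^4 - 1 = 31.

Answer: 31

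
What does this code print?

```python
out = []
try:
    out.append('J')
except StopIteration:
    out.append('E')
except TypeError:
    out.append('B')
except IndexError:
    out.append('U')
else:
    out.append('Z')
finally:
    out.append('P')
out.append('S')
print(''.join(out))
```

Execution trace: 'J' (try body, no exception) → 'Z' (else) → 'P' (finally) → 'S' (after the try/except). Output: JZPS

Answer: JZPS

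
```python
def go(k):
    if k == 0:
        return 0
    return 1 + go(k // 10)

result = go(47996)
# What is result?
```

Count of digits of 47996: 5

Answer: 5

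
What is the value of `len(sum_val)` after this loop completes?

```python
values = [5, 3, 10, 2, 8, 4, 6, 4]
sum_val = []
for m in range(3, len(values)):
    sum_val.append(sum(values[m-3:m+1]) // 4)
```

Number of 4-element averages
`sum_val` takes the values: [] → [5] → [5, 5] → [5, 5, 6] → [5, 5, 6, 5] → [5, 5, 6, 5, 5]
So `len(sum_val)` = 5

Answer: 5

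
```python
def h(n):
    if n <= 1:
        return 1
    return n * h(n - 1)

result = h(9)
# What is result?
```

h(9) = 9 * 8 * 7 * 6 * 5 * 4 * 3 * 2 * 1 = 362880

Answer: 362880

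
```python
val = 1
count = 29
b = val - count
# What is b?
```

Trace:
`val = 1` → val = 1
`count = 29` → count = 29
`b = val - count` → b = -28
So b = -28

Answer: -28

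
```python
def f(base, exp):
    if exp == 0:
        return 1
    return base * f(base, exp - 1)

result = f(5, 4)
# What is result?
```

f(5, 4) = 5 * 5 * 5 * 5 = 625

Answer: 625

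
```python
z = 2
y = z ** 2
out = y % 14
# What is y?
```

Trace:
`z = 2` → z = 2
`y = z ** 2` → y = 4
`out = y % 14` → out = 4
So y = 4

Answer: 4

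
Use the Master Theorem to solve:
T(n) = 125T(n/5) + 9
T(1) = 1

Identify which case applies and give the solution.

a=125, b=5, f(n)=9. log_5(125) = 3. Since c=0 < 3, Case 1 applies: T(n) = Θ(n^log_b(a)) = O(n^3).

Answer: O(n^3) - Case 1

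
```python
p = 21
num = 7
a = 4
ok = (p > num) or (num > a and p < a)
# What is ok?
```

Trace:
`p = 21` → p = 21
`num = 7` → num = 7
`a = 4` → a = 4
`ok = (p > num) or (num > a and p < a)` → ok = True
So ok = True

Answer: True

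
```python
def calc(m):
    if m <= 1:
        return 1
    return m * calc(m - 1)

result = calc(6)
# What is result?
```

calc(6) = 6 * 5 * 4 * 3 * 2 * 1 = 720

Answer: 720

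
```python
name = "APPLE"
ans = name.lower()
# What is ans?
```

Trace:
`name = "APPLE"` → name = 'APPLE'
`ans = name.lower()` → ans = 'apple'
So ans = 'apple'

Answer: 'apple'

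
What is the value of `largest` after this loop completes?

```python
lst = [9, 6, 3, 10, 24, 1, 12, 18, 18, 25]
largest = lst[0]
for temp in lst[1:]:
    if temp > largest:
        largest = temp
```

Maximum of [9, 6, 3, 10, 24, 1, 12, 18, 18, 25]
`largest` takes the values: 9 → 10 → 24 → 25

Answer: 25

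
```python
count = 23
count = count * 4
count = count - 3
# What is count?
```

Trace:
`count = 23` → count = 23
`count = count * 4` → count = 92
`count = count - 3` → count = 89
So count = 89

Answer: 89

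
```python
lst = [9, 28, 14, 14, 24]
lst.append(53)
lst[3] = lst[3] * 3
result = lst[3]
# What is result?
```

Trace:
`lst = [9, 28, 14, 14, 24]` → lst = [9, 28, 14, 14, 24]
`lst.append(53)` → lst = [9, 28, 14, 14, 24, 53]
`lst[3] = lst[3] * 3` → lst = [9, 28, 14, 42, 24, 53]
`result = lst[3]` → result = 42
So result = 42

Answer: 42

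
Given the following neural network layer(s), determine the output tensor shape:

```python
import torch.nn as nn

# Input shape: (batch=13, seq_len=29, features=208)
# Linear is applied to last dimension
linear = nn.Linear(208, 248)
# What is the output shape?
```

Input: (13, 29, 208) -> Output: (13, 29, 248)

Answer: (13, 29, 248)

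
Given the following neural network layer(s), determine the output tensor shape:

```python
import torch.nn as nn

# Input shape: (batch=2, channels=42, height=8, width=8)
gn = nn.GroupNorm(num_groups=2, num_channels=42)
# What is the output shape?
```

Input: (2, 42, 8, 8) -> Output: (2, 42, 8, 8)

Answer: (2, 42, 8, 8)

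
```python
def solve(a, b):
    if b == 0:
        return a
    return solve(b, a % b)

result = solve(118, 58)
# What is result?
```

solve(118, 58) -> solve(58, 2) -> solve(2, 0) -> 2

Answer: 2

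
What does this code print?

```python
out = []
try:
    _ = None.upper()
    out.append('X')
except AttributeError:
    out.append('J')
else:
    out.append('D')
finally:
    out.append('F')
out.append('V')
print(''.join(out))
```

Execution trace: 'J' (except AttributeError) → 'F' (finally) → 'V' (after the try/except). Output: JFV

Answer: JFV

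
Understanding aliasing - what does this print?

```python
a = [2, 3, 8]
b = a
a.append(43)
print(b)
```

Key concept: basic list aliasing.
Step by step:
`a = [2, 3, 8]` → a = [2, 3, 8]
`b = a` → b = [2, 3, 8] (same object as a)
`a.append(43)` → a = [2, 3, 8, 43] (same object as b); b = [2, 3, 8, 43] (same object as a)
`print(b)` → prints [2, 3, 8, 43]

Answer: [2, 3, 8, 43]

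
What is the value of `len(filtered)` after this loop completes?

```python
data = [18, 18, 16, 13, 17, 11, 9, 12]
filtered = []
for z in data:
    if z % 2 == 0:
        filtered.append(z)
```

Count even numbers in [18, 18, 16, 13, 17, 11, 9, 12]
`filtered` takes the values: [] → [18] → [18, 18] → [18, 18, 16] → [18, 18, 16, 12]
So `len(filtered)` = 4

Answer: 4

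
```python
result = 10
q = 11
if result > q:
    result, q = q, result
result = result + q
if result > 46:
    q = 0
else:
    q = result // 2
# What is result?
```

Trace:
`result = 10` → result = 10
`q = 11` → q = 11
`if result > q: ...` → result > q is False → no variable changes
`result = result + q` → result = 21
`if result > 46: ...` → result > 46 is False, take else branch → q = 10
So result = 21

Answer: 21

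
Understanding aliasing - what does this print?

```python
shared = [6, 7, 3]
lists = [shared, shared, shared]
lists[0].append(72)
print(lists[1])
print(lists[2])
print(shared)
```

Key concept: list of same reference.
Step by step:
`shared = [6, 7, 3]` → shared = [6, 7, 3]
`lists = [shared, shared, shared]` → lists = [[6, 7, 3], [6, 7, 3], [6, 7, 3]]
`lists[0].append(72)` → shared = [6, 7, 3, 72]; lists = [[6, 7, 3, 72], [6, 7, 3, 72], [6, 7, 3, 72]]
`print(lists[1])` → prints [6, 7, 3, 72]
`print(lists[2])` → prints [6, 7, 3, 72]
`print(shared)` → prints [6, 7, 3, 72]

Answer:
[6, 7, 3, 72]
[6, 7, 3, 72]
[6, 7, 3, 72]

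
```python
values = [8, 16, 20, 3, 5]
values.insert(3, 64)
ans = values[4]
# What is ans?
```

Trace:
`values = [8, 16, 20, 3, 5]` → values = [8, 16, 20, 3, 5]
`values.insert(3, 64)` → values = [8, 16, 20, 64, 3, 5]
`ans = values[4]` → ans = 3
So ans = 3

Answer: 3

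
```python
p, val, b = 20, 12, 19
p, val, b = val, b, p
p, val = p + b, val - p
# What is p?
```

Trace:
`p, val, b = 20, 12, 19` → p = 20; val = 12; b = 19
`p, val, b = val, b, p` → p = 12; val = 19; b = 20
`p, val = p + b, val - p` → p = 32; val = 7
So p = 32

Answer: 32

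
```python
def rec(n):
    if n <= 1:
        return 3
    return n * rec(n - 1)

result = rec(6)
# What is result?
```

rec(6) = 6 * 5 * 4 * 3 * 2 * 3 = 2160

Answer: 2160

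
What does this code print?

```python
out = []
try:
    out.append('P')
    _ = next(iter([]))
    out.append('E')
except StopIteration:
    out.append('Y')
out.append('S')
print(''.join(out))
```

Execution trace: 'P' (try body) → 'Y' (except StopIteration) → 'S' (after the try/except). Output: PYS

Answer: PYS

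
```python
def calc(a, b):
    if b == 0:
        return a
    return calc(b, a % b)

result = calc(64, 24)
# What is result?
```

calc(64, 24) -> calc(24, 16) -> calc(16, 8) -> calc(8, 0) -> 8

Answer: 8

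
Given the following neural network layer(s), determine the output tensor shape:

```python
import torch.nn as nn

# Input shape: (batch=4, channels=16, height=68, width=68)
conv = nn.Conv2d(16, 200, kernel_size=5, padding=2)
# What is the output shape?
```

Input: (4, 16, 68, 68) -> Output: (4, 200, 68, 68)

Answer: (4, 200, 68, 68)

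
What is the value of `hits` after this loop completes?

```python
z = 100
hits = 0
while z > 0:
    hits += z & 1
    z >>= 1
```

Count set bits in 100 (binary: 0b1100100)
`hits` takes the values: 0 → 1 → 2 → 3

Answer: 3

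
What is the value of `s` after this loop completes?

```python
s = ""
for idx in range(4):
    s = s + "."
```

Repeat '.' 4 times
`s` takes the values: "" → "." → ".." → "..." → "...."

Answer: "...."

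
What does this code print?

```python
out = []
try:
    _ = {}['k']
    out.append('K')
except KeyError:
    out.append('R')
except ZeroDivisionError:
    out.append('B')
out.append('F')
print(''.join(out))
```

Execution trace: 'R' (except KeyError) → 'F' (after the try/except). Output: RF

Answer: RF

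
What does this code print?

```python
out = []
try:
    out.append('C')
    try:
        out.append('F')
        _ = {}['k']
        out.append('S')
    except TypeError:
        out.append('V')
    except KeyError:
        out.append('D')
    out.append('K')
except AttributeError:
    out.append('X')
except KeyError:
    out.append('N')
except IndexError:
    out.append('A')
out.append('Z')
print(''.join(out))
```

Execution trace: 'C' (try body) → 'F' (inner try body) → 'D' (inner except KeyError) → 'K' (try body, no exception) → 'Z' (after the try/except). Output: CFDKZ

Answer: CFDKZ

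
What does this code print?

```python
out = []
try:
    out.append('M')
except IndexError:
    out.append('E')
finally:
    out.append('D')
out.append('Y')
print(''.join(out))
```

Execution trace: 'M' (try body, no exception) → 'D' (finally) → 'Y' (after the try/except). Output: MDY

Answer: MDY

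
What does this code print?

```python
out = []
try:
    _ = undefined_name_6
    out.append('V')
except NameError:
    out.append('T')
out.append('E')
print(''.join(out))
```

Execution trace: 'T' (except NameError) → 'E' (after the try/except). Output: TE

Answer: TE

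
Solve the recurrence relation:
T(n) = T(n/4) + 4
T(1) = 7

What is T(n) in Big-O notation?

Each step divides n by 4 and adds 4. After log_4(n) steps we reach T(1)=7. So T(n) = 4·log_4(n) + 7 = O(log n).

Answer: O(log n)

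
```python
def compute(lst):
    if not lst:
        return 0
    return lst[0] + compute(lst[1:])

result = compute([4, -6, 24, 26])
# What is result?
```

4 + (-6) + 24 + 26 + 0 = 48

Answer: 48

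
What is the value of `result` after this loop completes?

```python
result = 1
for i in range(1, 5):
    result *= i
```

4! = 24
`result` takes the values: 1 → 2 → 6 → 24

Answer: 24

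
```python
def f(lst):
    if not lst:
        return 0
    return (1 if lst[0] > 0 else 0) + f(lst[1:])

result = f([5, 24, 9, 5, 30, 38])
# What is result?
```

Count of positive elements in [5, 24, 9, 5, 30, 38] = 6

Answer: 6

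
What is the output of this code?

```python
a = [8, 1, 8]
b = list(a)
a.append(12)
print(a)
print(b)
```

Key concept: list() constructor creates copy.
Step by step:
`a = [8, 1, 8]` → a = [8, 1, 8]
`b = list(a)` → b = [8, 1, 8]
`a.append(12)` → a = [8, 1, 8, 12]
`print(a)` → prints [8, 1, 8, 12]
`print(b)` → prints [8, 1, 8]

Answer:
[8, 1, 8, 12]
[8, 1, 8]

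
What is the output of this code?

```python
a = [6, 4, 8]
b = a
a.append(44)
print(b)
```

Key concept: basic list aliasing.
Step by step:
`a = [6, 4, 8]` → a = [6, 4, 8]
`b = a` → b = [6, 4, 8] (same object as a)
`a.append(44)` → a = [6, 4, 8, 44] (same object as b); b = [6, 4, 8, 44] (same object as a)
`print(b)` → prints [6, 4, 8, 44]

Answer: [6, 4, 8, 44]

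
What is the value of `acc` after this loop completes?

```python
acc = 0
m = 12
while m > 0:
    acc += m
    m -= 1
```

Sum 12 down to 1
`acc` takes the values: 0 → 12 → 23 → 33 → 42 → 50 → 57 → 63 → 68 → 72 → 75 → 77 → 78

Answer: 78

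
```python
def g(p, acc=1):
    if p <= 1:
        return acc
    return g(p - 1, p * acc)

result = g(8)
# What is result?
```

Accumulator trace (n, acc): (8, 1) -> (7, 8) -> (6, 56) -> (5, 336) -> (4, 1680) -> (3, 6720) -> (2, 20160) -> (1, 40320) -> return 40320

Answer: 40320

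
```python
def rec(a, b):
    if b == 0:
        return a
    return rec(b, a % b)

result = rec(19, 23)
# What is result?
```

rec(19, 23) -> rec(23, 19) -> rec(19, 4) -> rec(4, 3) -> rec(3, 1) -> rec(1, 0) -> 1

Answer: 1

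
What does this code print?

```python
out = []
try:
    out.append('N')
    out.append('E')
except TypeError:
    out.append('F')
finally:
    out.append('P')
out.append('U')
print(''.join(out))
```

Execution trace: 'N' (try body) → 'E' (try body, no exception) → 'P' (finally) → 'U' (after the try/except). Output: NEPU

Answer: NEPU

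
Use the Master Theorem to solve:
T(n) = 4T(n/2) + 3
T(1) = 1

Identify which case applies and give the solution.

a=4, b=2, f(n)=3. log_2(4) = 2. Since c=0 < 2, Case 1 applies: T(n) = Θ(n^log_b(a)) = O(n^2).

Answer: O(n^2) - Case 1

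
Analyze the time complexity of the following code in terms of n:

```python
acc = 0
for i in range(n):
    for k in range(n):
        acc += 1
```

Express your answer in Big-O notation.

Each loop level contributes: n × n. Multiplying the contributions gives O(n^2).

Answer: O(n^2)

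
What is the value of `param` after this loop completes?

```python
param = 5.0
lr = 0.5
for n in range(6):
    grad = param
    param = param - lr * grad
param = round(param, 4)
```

Gradient descent: w = 5.0 * (1 - 0.5)^6
`param` takes the values: 5.0 → 2.5 → 1.25 → 0.625 → 0.3125 → 0.15625 → 0.078125 → 0.0781

Answer: 0.0781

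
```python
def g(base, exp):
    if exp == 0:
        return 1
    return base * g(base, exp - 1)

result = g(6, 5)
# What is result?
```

g(6, 5) = 6 * 6 * 6 * 6 * 6 = 7776

Answer: 7776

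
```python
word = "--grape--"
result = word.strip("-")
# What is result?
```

Trace:
`word = "--grape--"` → word = '--grape--'
`result = word.strip("-")` → result = 'grape'
So result = 'grape'

Answer: 'grape'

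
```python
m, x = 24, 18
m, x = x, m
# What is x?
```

Trace:
`m, x = 24, 18` → m = 24; x = 18
`m, x = x, m` → m = 18; x = 24
So x = 24

Answer: 24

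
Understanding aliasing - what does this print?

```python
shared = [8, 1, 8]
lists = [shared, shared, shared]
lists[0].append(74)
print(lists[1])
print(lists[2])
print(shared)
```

Key concept: list of same reference.
Step by step:
`shared = [8, 1, 8]` → shared = [8, 1, 8]
`lists = [shared, shared, shared]` → lists = [[8, 1, 8], [8, 1, 8], [8, 1, 8]]
`lists[0].append(74)` → shared = [8, 1, 8, 74]; lists = [[8, 1, 8, 74], [8, 1, 8, 74], [8, 1, 8, 74]]
`print(lists[1])` → prints [8, 1, 8, 74]
`print(lists[2])` → prints [8, 1, 8, 74]
`print(shared)` → prints [8, 1, 8, 74]

Answer:
[8, 1, 8, 74]
[8, 1, 8, 74]
[8, 1, 8, 74]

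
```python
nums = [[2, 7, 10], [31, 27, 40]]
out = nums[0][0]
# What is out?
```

Trace:
`nums = [[2, 7, 10], [31, 27, 40]]` → nums = [[2, 7, 10], [31, 27, 40]]
`out = nums[0][0]` → out = 2
So out = 2

Answer: 2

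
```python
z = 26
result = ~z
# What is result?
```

Trace:
`z = 26` → z = 26
`result = ~z` → result = -27
So result = -27

Answer: -27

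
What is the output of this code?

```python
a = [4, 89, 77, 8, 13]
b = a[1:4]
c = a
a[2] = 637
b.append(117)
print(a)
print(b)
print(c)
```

Key concept: slice vs alias.
Step by step:
`a = [4, 89, 77, 8, 13]` → a = [4, 89, 77, 8, 13]
`b = a[1:4]` → b = [89, 77, 8]
`c = a` → c = [4, 89, 77, 8, 13] (same object as a)
`a[2] = 637` → a = [4, 89, 637, 8, 13] (same object as c); c = [4, 89, 637, 8, 13] (same object as a)
`b.append(117)` → b = [89, 77, 8, 117]
`print(a)` → prints [4, 89, 637, 8, 13]
`print(b)` → prints [89, 77, 8, 117]
`print(c)` → prints [4, 89, 637, 8, 13]

Answer:
[4, 89, 637, 8, 13]
[89, 77, 8, 117]
[4, 89, 637, 8, 13]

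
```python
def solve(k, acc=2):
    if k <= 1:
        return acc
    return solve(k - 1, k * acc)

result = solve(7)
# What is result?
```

Accumulator trace (n, acc): (7, 2) -> (6, 14) -> (5, 84) -> (4, 420) -> (3, 1680) -> (2, 5040) -> (1, 10080) -> return 10080

Answer: 10080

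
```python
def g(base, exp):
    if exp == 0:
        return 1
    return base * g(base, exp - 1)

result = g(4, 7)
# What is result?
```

g(4, 7) = 4 * 4 * 4 * 4 * 4 * 4 * 4 = 16384

Answer: 16384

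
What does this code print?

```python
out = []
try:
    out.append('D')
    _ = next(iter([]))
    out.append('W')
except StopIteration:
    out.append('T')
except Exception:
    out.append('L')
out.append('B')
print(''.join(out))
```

Execution trace: 'D' (try body) → 'T' (except StopIteration) → 'B' (after the try/except). Output: DTB

Answer: DTB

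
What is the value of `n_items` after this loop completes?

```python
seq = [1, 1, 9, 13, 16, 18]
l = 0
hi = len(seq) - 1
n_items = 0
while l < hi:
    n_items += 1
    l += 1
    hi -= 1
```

Iterations until pointers meet (list length 6)
`n_items` takes the values: 0 → 1 → 2 → 3

Answer: 3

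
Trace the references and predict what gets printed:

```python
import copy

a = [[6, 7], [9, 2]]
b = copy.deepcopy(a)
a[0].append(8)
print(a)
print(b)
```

Key concept: deep copy is fully independent.
Step by step:
`a = [[6, 7], [9, 2]]` → a = [[6, 7], [9, 2]]
`b = copy.deepcopy(a)` → b = [[6, 7], [9, 2]]
`a[0].append(8)` → a = [[6, 7, 8], [9, 2]]
`print(a)` → prints [[6, 7, 8], [9, 2]]
`print(b)` → prints [[6, 7], [9, 2]]

Answer:
[[6, 7, 8], [9, 2]]
[[6, 7], [9, 2]]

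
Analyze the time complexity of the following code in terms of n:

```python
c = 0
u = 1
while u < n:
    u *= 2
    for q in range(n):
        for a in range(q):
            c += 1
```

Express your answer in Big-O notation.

Each loop level contributes: log n × n × n. Multiplying the contributions gives O(n^2 log n).

Answer: O(n^2 log n)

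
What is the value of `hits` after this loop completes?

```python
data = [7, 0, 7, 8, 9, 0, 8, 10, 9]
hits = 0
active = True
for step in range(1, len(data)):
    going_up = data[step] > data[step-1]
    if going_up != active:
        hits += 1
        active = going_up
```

Count direction changes in [7, 0, 7, 8, 9, 0, 8, 10, 9]
`hits` takes the values: 0 → 1 → 2 → 3 → 4 → 5

Answer: 5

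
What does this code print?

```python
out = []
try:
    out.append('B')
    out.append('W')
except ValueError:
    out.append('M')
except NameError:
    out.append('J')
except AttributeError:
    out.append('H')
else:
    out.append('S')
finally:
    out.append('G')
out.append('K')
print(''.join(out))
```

Execution trace: 'B' (try body) → 'W' (try body, no exception) → 'S' (else) → 'G' (finally) → 'K' (after the try/except). Output: BWSGK

Answer: BWSGK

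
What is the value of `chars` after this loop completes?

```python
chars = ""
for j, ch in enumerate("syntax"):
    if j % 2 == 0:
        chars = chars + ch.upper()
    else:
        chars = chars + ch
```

Uppercase even positions in 'syntax'
`chars` takes the values: "" → "S" → "Sy" → "SyN" → "SyNt" → "SyNtA" → "SyNtAx"

Answer: "SyNtAx"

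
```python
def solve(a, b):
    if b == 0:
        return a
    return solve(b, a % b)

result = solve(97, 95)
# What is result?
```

solve(97, 95) -> solve(95, 2) -> solve(2, 1) -> solve(1, 0) -> 1

Answer: 1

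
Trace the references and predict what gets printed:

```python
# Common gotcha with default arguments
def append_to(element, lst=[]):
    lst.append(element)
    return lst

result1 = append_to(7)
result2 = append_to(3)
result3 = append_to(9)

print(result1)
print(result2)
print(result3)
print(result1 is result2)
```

Key concept: mutable default argument gotcha.
Step by step:
`result1 = append_to(7)` → result1 = [7]
`result2 = append_to(3)` → result1 = [7, 3] (same object as result2); result2 = [7, 3] (same object as result1)
`result3 = append_to(9)` → result1 = [7, 3, 9] (same object as result2, result3); result2 = [7, 3, 9] (same object as result1, result3); result3 = [7, 3, 9] (same object as result1, result2)
`print(result1)` → prints [7, 3, 9]
`print(result2)` → prints [7, 3, 9]
`print(result3)` → prints [7, 3, 9]
`print(result1 is result2)` → prints True

Answer:
[7, 3, 9]
[7, 3, 9]
[7, 3, 9]
True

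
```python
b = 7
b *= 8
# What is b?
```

Trace:
`b = 7` → b = 7
`b *= 8` → b = 56
So b = 56

Answer: 56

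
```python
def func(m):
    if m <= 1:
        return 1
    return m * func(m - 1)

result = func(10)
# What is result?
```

func(10) = 10 * 9 * 8 * 7 * 6 * 5 * 4 * 3 * 2 * 1 = 3628800

Answer: 3628800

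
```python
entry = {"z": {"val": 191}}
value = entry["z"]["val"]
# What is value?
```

Trace:
`entry = {"z": {"val": 191}}` → entry = {'z': {'val': 191}}
`value = entry["z"]["val"]` → value = 191
So value = 191

Answer: 191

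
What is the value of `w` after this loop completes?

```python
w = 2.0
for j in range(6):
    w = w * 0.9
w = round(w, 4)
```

Exponential decay: 2.0 * 0.9^6
`w` takes the values: 2.0 → 1.8 → 1.62 → 1.458 → 1.3122 → 1.18098 → 1.062882 → 1.0629

Answer: 1.0629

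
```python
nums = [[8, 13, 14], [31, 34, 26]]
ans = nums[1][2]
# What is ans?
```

Trace:
`nums = [[8, 13, 14], [31, 34, 26]]` → nums = [[8, 13, 14], [31, 34, 26]]
`ans = nums[1][2]` → ans = 26
So ans = 26

Answer: 26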